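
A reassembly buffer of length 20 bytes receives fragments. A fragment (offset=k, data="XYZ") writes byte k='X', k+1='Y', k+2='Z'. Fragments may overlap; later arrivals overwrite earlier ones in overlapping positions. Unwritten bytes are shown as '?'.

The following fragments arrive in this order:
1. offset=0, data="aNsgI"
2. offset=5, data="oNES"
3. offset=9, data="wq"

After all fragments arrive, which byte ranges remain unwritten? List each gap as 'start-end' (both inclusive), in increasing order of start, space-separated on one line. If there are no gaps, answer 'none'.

Fragment 1: offset=0 len=5
Fragment 2: offset=5 len=4
Fragment 3: offset=9 len=2
Gaps: 11-19

Answer: 11-19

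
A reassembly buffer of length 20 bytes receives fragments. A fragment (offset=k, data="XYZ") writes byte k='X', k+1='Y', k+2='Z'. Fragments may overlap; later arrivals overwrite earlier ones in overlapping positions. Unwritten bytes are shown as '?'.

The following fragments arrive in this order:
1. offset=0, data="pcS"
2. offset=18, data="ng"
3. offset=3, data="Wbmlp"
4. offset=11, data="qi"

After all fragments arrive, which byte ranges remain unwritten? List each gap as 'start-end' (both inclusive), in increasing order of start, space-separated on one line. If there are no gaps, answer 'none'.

Fragment 1: offset=0 len=3
Fragment 2: offset=18 len=2
Fragment 3: offset=3 len=5
Fragment 4: offset=11 len=2
Gaps: 8-10 13-17

Answer: 8-10 13-17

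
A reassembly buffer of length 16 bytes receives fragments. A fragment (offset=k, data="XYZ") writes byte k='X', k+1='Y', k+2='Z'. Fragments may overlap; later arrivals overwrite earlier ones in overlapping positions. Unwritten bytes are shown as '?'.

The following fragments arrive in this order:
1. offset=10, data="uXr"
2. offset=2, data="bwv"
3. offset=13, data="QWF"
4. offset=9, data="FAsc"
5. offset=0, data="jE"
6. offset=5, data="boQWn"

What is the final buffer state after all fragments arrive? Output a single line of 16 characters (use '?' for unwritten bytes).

Answer: jEbwvboQWnAscQWF

Derivation:
Fragment 1: offset=10 data="uXr" -> buffer=??????????uXr???
Fragment 2: offset=2 data="bwv" -> buffer=??bwv?????uXr???
Fragment 3: offset=13 data="QWF" -> buffer=??bwv?????uXrQWF
Fragment 4: offset=9 data="FAsc" -> buffer=??bwv????FAscQWF
Fragment 5: offset=0 data="jE" -> buffer=jEbwv????FAscQWF
Fragment 6: offset=5 data="boQWn" -> buffer=jEbwvboQWnAscQWF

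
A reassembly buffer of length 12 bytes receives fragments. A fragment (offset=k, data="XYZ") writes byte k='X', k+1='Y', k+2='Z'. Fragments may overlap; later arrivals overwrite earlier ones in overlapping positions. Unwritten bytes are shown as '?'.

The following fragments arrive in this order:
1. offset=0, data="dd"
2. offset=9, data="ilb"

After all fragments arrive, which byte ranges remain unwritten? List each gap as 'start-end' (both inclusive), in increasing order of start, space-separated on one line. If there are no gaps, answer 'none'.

Fragment 1: offset=0 len=2
Fragment 2: offset=9 len=3
Gaps: 2-8

Answer: 2-8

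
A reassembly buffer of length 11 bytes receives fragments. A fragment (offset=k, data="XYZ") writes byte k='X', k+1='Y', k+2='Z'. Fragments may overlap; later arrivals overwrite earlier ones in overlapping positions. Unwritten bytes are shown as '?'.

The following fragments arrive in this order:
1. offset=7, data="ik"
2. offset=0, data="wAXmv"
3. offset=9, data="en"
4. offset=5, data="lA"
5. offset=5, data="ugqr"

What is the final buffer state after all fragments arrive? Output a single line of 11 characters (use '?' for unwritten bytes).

Answer: wAXmvugqren

Derivation:
Fragment 1: offset=7 data="ik" -> buffer=???????ik??
Fragment 2: offset=0 data="wAXmv" -> buffer=wAXmv??ik??
Fragment 3: offset=9 data="en" -> buffer=wAXmv??iken
Fragment 4: offset=5 data="lA" -> buffer=wAXmvlAiken
Fragment 5: offset=5 data="ugqr" -> buffer=wAXmvugqren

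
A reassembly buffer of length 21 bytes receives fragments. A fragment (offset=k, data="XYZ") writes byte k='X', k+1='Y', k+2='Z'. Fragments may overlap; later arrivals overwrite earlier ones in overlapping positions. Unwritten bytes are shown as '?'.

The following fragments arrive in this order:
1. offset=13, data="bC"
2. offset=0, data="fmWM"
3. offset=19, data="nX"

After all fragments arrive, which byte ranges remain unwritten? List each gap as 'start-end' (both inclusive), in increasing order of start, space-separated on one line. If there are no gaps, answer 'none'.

Fragment 1: offset=13 len=2
Fragment 2: offset=0 len=4
Fragment 3: offset=19 len=2
Gaps: 4-12 15-18

Answer: 4-12 15-18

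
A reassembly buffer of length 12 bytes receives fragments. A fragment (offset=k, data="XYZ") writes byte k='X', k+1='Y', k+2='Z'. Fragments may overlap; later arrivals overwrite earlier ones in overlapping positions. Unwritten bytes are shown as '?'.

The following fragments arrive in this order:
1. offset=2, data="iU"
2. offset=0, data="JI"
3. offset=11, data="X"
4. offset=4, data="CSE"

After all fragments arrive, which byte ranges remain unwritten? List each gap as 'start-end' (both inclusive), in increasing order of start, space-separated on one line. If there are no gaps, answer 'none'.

Answer: 7-10

Derivation:
Fragment 1: offset=2 len=2
Fragment 2: offset=0 len=2
Fragment 3: offset=11 len=1
Fragment 4: offset=4 len=3
Gaps: 7-10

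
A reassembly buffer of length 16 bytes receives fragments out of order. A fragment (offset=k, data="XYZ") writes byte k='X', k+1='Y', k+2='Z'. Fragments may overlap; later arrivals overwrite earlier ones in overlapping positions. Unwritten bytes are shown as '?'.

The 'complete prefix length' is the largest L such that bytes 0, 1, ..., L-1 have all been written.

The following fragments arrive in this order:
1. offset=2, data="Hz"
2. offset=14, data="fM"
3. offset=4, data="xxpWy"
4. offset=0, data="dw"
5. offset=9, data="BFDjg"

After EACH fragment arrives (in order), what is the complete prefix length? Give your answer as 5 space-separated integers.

Answer: 0 0 0 9 16

Derivation:
Fragment 1: offset=2 data="Hz" -> buffer=??Hz???????????? -> prefix_len=0
Fragment 2: offset=14 data="fM" -> buffer=??Hz??????????fM -> prefix_len=0
Fragment 3: offset=4 data="xxpWy" -> buffer=??HzxxpWy?????fM -> prefix_len=0
Fragment 4: offset=0 data="dw" -> buffer=dwHzxxpWy?????fM -> prefix_len=9
Fragment 5: offset=9 data="BFDjg" -> buffer=dwHzxxpWyBFDjgfM -> prefix_len=16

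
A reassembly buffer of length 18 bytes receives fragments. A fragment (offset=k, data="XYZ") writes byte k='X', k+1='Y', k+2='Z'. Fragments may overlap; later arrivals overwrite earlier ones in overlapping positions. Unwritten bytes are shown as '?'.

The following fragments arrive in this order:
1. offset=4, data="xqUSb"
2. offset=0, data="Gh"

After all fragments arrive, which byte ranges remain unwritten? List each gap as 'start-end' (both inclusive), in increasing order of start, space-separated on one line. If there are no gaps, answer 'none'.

Fragment 1: offset=4 len=5
Fragment 2: offset=0 len=2
Gaps: 2-3 9-17

Answer: 2-3 9-17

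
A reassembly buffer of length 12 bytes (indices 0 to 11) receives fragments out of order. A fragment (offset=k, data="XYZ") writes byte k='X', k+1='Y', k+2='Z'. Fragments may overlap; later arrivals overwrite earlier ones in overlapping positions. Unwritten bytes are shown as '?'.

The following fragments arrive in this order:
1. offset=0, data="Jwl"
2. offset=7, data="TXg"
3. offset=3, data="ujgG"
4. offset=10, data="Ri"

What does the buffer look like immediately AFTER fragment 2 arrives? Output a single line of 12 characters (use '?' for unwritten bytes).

Fragment 1: offset=0 data="Jwl" -> buffer=Jwl?????????
Fragment 2: offset=7 data="TXg" -> buffer=Jwl????TXg??

Answer: Jwl????TXg??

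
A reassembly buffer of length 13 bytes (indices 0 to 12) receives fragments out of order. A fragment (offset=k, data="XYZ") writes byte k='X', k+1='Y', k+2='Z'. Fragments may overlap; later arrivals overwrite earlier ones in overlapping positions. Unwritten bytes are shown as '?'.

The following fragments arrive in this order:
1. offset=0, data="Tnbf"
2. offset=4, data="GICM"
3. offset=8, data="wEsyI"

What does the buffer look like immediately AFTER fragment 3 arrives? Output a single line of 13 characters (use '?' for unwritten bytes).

Fragment 1: offset=0 data="Tnbf" -> buffer=Tnbf?????????
Fragment 2: offset=4 data="GICM" -> buffer=TnbfGICM?????
Fragment 3: offset=8 data="wEsyI" -> buffer=TnbfGICMwEsyI

Answer: TnbfGICMwEsyI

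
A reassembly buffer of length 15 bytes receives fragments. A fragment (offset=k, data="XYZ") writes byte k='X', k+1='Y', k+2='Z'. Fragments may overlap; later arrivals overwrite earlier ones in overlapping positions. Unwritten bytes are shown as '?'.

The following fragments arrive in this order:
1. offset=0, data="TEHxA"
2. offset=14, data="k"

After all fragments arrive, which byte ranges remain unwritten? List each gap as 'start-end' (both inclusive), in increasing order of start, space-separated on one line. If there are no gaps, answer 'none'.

Answer: 5-13

Derivation:
Fragment 1: offset=0 len=5
Fragment 2: offset=14 len=1
Gaps: 5-13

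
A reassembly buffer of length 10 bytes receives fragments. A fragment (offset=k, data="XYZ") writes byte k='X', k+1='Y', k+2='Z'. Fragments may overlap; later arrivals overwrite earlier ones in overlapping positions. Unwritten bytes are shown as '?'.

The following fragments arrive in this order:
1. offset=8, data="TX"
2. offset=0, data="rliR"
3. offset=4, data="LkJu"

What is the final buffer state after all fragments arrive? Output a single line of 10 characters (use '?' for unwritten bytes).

Fragment 1: offset=8 data="TX" -> buffer=????????TX
Fragment 2: offset=0 data="rliR" -> buffer=rliR????TX
Fragment 3: offset=4 data="LkJu" -> buffer=rliRLkJuTX

Answer: rliRLkJuTX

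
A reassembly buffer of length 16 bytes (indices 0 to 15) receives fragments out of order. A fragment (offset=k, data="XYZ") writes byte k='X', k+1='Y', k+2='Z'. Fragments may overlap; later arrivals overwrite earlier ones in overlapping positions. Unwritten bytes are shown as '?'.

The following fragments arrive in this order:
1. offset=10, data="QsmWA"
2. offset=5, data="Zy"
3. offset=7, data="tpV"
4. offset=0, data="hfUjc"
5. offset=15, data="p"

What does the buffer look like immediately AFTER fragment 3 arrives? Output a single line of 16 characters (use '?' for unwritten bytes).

Fragment 1: offset=10 data="QsmWA" -> buffer=??????????QsmWA?
Fragment 2: offset=5 data="Zy" -> buffer=?????Zy???QsmWA?
Fragment 3: offset=7 data="tpV" -> buffer=?????ZytpVQsmWA?

Answer: ?????ZytpVQsmWA?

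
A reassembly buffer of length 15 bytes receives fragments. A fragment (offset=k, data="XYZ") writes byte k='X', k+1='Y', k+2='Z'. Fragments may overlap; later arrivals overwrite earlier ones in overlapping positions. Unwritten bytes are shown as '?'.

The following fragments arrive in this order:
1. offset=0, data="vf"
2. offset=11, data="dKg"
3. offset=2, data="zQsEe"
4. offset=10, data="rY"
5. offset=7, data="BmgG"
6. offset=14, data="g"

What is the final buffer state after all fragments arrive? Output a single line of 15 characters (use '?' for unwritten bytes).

Fragment 1: offset=0 data="vf" -> buffer=vf?????????????
Fragment 2: offset=11 data="dKg" -> buffer=vf?????????dKg?
Fragment 3: offset=2 data="zQsEe" -> buffer=vfzQsEe????dKg?
Fragment 4: offset=10 data="rY" -> buffer=vfzQsEe???rYKg?
Fragment 5: offset=7 data="BmgG" -> buffer=vfzQsEeBmgGYKg?
Fragment 6: offset=14 data="g" -> buffer=vfzQsEeBmgGYKgg

Answer: vfzQsEeBmgGYKgg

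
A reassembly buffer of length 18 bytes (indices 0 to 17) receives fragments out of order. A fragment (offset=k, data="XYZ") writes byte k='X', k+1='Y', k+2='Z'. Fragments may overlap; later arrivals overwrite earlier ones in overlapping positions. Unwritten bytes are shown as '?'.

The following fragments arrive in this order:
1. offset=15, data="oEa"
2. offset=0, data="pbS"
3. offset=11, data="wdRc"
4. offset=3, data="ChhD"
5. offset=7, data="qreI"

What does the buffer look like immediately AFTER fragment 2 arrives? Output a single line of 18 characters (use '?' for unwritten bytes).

Fragment 1: offset=15 data="oEa" -> buffer=???????????????oEa
Fragment 2: offset=0 data="pbS" -> buffer=pbS????????????oEa

Answer: pbS????????????oEa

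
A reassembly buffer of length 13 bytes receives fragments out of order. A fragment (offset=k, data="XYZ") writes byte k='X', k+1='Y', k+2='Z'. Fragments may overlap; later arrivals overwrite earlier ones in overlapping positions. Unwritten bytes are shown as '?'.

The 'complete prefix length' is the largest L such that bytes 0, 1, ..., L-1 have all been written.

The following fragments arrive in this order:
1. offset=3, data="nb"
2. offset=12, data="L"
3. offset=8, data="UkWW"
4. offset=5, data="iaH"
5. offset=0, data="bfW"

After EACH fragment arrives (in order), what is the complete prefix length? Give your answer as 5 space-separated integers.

Fragment 1: offset=3 data="nb" -> buffer=???nb???????? -> prefix_len=0
Fragment 2: offset=12 data="L" -> buffer=???nb???????L -> prefix_len=0
Fragment 3: offset=8 data="UkWW" -> buffer=???nb???UkWWL -> prefix_len=0
Fragment 4: offset=5 data="iaH" -> buffer=???nbiaHUkWWL -> prefix_len=0
Fragment 5: offset=0 data="bfW" -> buffer=bfWnbiaHUkWWL -> prefix_len=13

Answer: 0 0 0 0 13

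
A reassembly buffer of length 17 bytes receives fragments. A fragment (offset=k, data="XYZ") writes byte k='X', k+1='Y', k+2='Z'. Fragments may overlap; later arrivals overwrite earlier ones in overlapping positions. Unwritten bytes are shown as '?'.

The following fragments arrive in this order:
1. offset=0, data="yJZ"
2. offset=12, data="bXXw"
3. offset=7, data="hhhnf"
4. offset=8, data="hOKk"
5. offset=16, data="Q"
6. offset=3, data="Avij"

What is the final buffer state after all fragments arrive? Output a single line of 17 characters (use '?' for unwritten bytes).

Fragment 1: offset=0 data="yJZ" -> buffer=yJZ??????????????
Fragment 2: offset=12 data="bXXw" -> buffer=yJZ?????????bXXw?
Fragment 3: offset=7 data="hhhnf" -> buffer=yJZ????hhhnfbXXw?
Fragment 4: offset=8 data="hOKk" -> buffer=yJZ????hhOKkbXXw?
Fragment 5: offset=16 data="Q" -> buffer=yJZ????hhOKkbXXwQ
Fragment 6: offset=3 data="Avij" -> buffer=yJZAvijhhOKkbXXwQ

Answer: yJZAvijhhOKkbXXwQ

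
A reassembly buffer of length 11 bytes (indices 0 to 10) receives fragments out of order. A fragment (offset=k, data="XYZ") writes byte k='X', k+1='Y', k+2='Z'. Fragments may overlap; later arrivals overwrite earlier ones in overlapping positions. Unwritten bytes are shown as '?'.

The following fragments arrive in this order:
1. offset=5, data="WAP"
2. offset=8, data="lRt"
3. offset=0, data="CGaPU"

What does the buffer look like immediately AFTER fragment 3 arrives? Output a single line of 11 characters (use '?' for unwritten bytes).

Fragment 1: offset=5 data="WAP" -> buffer=?????WAP???
Fragment 2: offset=8 data="lRt" -> buffer=?????WAPlRt
Fragment 3: offset=0 data="CGaPU" -> buffer=CGaPUWAPlRt

Answer: CGaPUWAPlRt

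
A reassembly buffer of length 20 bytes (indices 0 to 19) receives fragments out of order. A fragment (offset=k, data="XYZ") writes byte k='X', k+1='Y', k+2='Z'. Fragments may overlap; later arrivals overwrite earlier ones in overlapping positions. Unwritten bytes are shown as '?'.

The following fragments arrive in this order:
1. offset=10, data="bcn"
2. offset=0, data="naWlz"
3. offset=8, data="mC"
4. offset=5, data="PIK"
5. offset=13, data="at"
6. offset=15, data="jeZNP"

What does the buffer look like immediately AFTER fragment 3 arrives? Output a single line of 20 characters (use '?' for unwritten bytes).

Answer: naWlz???mCbcn???????

Derivation:
Fragment 1: offset=10 data="bcn" -> buffer=??????????bcn???????
Fragment 2: offset=0 data="naWlz" -> buffer=naWlz?????bcn???????
Fragment 3: offset=8 data="mC" -> buffer=naWlz???mCbcn???????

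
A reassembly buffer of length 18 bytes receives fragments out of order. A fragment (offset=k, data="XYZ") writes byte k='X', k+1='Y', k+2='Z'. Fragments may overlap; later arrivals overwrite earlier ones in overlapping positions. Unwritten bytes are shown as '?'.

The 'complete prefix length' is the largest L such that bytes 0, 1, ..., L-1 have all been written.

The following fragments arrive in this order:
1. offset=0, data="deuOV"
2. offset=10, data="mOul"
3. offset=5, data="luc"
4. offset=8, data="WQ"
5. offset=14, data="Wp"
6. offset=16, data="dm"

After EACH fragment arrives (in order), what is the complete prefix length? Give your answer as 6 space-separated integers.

Fragment 1: offset=0 data="deuOV" -> buffer=deuOV????????????? -> prefix_len=5
Fragment 2: offset=10 data="mOul" -> buffer=deuOV?????mOul???? -> prefix_len=5
Fragment 3: offset=5 data="luc" -> buffer=deuOVluc??mOul???? -> prefix_len=8
Fragment 4: offset=8 data="WQ" -> buffer=deuOVlucWQmOul???? -> prefix_len=14
Fragment 5: offset=14 data="Wp" -> buffer=deuOVlucWQmOulWp?? -> prefix_len=16
Fragment 6: offset=16 data="dm" -> buffer=deuOVlucWQmOulWpdm -> prefix_len=18

Answer: 5 5 8 14 16 18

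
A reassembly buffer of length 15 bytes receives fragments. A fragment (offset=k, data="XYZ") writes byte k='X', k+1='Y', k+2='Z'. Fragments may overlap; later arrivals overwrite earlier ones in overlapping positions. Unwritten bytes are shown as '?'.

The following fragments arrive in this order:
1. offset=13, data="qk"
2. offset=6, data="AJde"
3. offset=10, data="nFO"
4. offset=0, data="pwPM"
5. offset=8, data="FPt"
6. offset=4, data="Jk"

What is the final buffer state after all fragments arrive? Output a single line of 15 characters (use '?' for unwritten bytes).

Fragment 1: offset=13 data="qk" -> buffer=?????????????qk
Fragment 2: offset=6 data="AJde" -> buffer=??????AJde???qk
Fragment 3: offset=10 data="nFO" -> buffer=??????AJdenFOqk
Fragment 4: offset=0 data="pwPM" -> buffer=pwPM??AJdenFOqk
Fragment 5: offset=8 data="FPt" -> buffer=pwPM??AJFPtFOqk
Fragment 6: offset=4 data="Jk" -> buffer=pwPMJkAJFPtFOqk

Answer: pwPMJkAJFPtFOqk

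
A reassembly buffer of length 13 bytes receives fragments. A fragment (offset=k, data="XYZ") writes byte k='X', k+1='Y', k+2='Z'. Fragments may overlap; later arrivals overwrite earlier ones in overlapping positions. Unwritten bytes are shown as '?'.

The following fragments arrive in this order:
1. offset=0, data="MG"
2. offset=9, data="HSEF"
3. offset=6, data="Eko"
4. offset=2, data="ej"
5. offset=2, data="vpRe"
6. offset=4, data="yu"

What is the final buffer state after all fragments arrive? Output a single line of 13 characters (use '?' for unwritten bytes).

Answer: MGvpyuEkoHSEF

Derivation:
Fragment 1: offset=0 data="MG" -> buffer=MG???????????
Fragment 2: offset=9 data="HSEF" -> buffer=MG???????HSEF
Fragment 3: offset=6 data="Eko" -> buffer=MG????EkoHSEF
Fragment 4: offset=2 data="ej" -> buffer=MGej??EkoHSEF
Fragment 5: offset=2 data="vpRe" -> buffer=MGvpReEkoHSEF
Fragment 6: offset=4 data="yu" -> buffer=MGvpyuEkoHSEF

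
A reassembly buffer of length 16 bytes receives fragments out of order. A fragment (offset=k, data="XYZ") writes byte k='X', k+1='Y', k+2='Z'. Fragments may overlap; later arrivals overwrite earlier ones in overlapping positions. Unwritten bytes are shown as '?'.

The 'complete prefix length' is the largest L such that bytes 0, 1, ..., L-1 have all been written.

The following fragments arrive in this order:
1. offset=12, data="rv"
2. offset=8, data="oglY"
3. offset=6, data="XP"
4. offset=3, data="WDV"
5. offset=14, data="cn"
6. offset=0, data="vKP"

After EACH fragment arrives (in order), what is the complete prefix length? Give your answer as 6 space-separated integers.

Fragment 1: offset=12 data="rv" -> buffer=????????????rv?? -> prefix_len=0
Fragment 2: offset=8 data="oglY" -> buffer=????????oglYrv?? -> prefix_len=0
Fragment 3: offset=6 data="XP" -> buffer=??????XPoglYrv?? -> prefix_len=0
Fragment 4: offset=3 data="WDV" -> buffer=???WDVXPoglYrv?? -> prefix_len=0
Fragment 5: offset=14 data="cn" -> buffer=???WDVXPoglYrvcn -> prefix_len=0
Fragment 6: offset=0 data="vKP" -> buffer=vKPWDVXPoglYrvcn -> prefix_len=16

Answer: 0 0 0 0 0 16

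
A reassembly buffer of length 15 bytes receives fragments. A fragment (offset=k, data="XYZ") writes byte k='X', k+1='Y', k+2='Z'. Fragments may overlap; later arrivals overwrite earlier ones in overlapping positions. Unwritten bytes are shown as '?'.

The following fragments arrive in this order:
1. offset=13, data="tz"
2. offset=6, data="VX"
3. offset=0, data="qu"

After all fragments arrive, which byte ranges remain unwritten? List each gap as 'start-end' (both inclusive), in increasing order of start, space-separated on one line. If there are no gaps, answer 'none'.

Fragment 1: offset=13 len=2
Fragment 2: offset=6 len=2
Fragment 3: offset=0 len=2
Gaps: 2-5 8-12

Answer: 2-5 8-12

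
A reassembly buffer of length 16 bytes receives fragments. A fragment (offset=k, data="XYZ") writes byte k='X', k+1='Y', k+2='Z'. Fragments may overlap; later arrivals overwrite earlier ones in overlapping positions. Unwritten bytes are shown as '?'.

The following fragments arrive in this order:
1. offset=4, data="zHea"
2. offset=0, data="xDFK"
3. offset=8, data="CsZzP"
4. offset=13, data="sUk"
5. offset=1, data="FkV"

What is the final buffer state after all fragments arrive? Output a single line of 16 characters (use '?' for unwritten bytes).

Answer: xFkVzHeaCsZzPsUk

Derivation:
Fragment 1: offset=4 data="zHea" -> buffer=????zHea????????
Fragment 2: offset=0 data="xDFK" -> buffer=xDFKzHea????????
Fragment 3: offset=8 data="CsZzP" -> buffer=xDFKzHeaCsZzP???
Fragment 4: offset=13 data="sUk" -> buffer=xDFKzHeaCsZzPsUk
Fragment 5: offset=1 data="FkV" -> buffer=xFkVzHeaCsZzPsUk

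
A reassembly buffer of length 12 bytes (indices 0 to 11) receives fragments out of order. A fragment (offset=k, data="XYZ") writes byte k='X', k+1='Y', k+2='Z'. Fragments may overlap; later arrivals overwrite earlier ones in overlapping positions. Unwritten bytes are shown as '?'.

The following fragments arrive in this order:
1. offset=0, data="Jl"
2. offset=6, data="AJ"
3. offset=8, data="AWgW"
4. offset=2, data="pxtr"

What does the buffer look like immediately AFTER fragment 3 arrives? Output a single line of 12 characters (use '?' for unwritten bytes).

Fragment 1: offset=0 data="Jl" -> buffer=Jl??????????
Fragment 2: offset=6 data="AJ" -> buffer=Jl????AJ????
Fragment 3: offset=8 data="AWgW" -> buffer=Jl????AJAWgW

Answer: Jl????AJAWgW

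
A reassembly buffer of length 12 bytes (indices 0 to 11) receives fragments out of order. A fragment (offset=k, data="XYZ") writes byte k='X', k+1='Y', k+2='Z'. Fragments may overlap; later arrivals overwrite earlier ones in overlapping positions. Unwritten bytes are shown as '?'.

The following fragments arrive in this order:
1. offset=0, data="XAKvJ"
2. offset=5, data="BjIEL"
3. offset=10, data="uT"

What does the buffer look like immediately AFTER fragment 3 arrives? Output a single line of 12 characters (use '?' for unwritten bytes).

Answer: XAKvJBjIELuT

Derivation:
Fragment 1: offset=0 data="XAKvJ" -> buffer=XAKvJ???????
Fragment 2: offset=5 data="BjIEL" -> buffer=XAKvJBjIEL??
Fragment 3: offset=10 data="uT" -> buffer=XAKvJBjIELuT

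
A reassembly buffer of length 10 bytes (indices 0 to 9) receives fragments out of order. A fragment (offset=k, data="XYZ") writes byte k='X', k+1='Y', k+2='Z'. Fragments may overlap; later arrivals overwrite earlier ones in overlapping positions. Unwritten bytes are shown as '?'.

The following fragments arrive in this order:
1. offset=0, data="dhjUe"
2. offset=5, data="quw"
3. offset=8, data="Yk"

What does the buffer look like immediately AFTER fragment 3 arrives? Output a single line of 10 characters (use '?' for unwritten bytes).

Answer: dhjUequwYk

Derivation:
Fragment 1: offset=0 data="dhjUe" -> buffer=dhjUe?????
Fragment 2: offset=5 data="quw" -> buffer=dhjUequw??
Fragment 3: offset=8 data="Yk" -> buffer=dhjUequwYk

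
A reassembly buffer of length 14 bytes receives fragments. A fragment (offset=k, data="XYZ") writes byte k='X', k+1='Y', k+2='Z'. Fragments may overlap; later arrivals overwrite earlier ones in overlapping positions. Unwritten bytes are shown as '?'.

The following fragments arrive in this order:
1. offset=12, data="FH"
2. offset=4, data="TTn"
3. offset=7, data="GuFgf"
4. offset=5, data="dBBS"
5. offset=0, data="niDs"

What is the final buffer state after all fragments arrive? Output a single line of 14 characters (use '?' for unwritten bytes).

Fragment 1: offset=12 data="FH" -> buffer=????????????FH
Fragment 2: offset=4 data="TTn" -> buffer=????TTn?????FH
Fragment 3: offset=7 data="GuFgf" -> buffer=????TTnGuFgfFH
Fragment 4: offset=5 data="dBBS" -> buffer=????TdBBSFgfFH
Fragment 5: offset=0 data="niDs" -> buffer=niDsTdBBSFgfFH

Answer: niDsTdBBSFgfFH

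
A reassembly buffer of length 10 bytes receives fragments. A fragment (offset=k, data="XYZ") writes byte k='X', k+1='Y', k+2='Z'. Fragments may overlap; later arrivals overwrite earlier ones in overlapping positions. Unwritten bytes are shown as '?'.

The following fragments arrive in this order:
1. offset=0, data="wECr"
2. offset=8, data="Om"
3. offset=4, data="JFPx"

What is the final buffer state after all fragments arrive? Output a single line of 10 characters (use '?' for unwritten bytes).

Answer: wECrJFPxOm

Derivation:
Fragment 1: offset=0 data="wECr" -> buffer=wECr??????
Fragment 2: offset=8 data="Om" -> buffer=wECr????Om
Fragment 3: offset=4 data="JFPx" -> buffer=wECrJFPxOm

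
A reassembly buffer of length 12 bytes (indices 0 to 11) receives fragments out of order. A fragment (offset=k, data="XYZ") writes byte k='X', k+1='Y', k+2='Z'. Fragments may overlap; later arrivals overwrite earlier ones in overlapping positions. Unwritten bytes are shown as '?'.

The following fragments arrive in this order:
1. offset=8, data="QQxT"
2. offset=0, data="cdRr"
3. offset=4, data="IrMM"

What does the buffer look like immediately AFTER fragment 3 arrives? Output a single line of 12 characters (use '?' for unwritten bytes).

Answer: cdRrIrMMQQxT

Derivation:
Fragment 1: offset=8 data="QQxT" -> buffer=????????QQxT
Fragment 2: offset=0 data="cdRr" -> buffer=cdRr????QQxT
Fragment 3: offset=4 data="IrMM" -> buffer=cdRrIrMMQQxT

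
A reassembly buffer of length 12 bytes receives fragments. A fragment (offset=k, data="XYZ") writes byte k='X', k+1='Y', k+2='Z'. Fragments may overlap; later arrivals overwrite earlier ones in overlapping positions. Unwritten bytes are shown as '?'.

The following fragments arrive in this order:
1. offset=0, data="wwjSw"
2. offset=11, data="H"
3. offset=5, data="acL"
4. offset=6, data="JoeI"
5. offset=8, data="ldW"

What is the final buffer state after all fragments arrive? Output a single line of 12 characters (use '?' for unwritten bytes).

Answer: wwjSwaJoldWH

Derivation:
Fragment 1: offset=0 data="wwjSw" -> buffer=wwjSw???????
Fragment 2: offset=11 data="H" -> buffer=wwjSw??????H
Fragment 3: offset=5 data="acL" -> buffer=wwjSwacL???H
Fragment 4: offset=6 data="JoeI" -> buffer=wwjSwaJoeI?H
Fragment 5: offset=8 data="ldW" -> buffer=wwjSwaJoldWH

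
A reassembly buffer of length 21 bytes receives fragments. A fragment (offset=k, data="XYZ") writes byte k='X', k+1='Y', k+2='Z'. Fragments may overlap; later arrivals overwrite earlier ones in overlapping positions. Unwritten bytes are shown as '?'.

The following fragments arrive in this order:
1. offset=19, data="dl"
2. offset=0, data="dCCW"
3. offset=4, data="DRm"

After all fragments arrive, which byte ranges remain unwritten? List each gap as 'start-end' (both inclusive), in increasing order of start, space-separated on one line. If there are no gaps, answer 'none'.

Fragment 1: offset=19 len=2
Fragment 2: offset=0 len=4
Fragment 3: offset=4 len=3
Gaps: 7-18

Answer: 7-18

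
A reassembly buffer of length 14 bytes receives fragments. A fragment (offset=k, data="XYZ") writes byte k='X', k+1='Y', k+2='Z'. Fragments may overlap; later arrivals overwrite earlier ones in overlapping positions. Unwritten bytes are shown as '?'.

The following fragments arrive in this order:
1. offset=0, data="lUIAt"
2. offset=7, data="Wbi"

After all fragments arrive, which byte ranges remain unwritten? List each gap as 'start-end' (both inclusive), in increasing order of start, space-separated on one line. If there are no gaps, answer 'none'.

Answer: 5-6 10-13

Derivation:
Fragment 1: offset=0 len=5
Fragment 2: offset=7 len=3
Gaps: 5-6 10-13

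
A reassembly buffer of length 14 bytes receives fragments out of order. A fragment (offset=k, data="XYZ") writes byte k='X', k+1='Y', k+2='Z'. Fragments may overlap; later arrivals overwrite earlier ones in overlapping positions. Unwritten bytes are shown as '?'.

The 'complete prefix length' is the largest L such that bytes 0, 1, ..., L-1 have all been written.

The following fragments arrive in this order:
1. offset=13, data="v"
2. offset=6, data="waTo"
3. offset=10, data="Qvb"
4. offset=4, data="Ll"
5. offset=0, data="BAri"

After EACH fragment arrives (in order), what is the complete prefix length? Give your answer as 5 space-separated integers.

Answer: 0 0 0 0 14

Derivation:
Fragment 1: offset=13 data="v" -> buffer=?????????????v -> prefix_len=0
Fragment 2: offset=6 data="waTo" -> buffer=??????waTo???v -> prefix_len=0
Fragment 3: offset=10 data="Qvb" -> buffer=??????waToQvbv -> prefix_len=0
Fragment 4: offset=4 data="Ll" -> buffer=????LlwaToQvbv -> prefix_len=0
Fragment 5: offset=0 data="BAri" -> buffer=BAriLlwaToQvbv -> prefix_len=14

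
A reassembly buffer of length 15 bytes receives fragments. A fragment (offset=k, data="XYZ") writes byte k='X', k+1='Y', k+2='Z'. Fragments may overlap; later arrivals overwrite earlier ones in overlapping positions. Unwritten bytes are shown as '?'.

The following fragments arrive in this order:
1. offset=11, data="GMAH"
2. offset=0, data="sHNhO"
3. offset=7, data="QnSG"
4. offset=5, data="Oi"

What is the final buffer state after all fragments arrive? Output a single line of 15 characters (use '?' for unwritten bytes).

Fragment 1: offset=11 data="GMAH" -> buffer=???????????GMAH
Fragment 2: offset=0 data="sHNhO" -> buffer=sHNhO??????GMAH
Fragment 3: offset=7 data="QnSG" -> buffer=sHNhO??QnSGGMAH
Fragment 4: offset=5 data="Oi" -> buffer=sHNhOOiQnSGGMAH

Answer: sHNhOOiQnSGGMAH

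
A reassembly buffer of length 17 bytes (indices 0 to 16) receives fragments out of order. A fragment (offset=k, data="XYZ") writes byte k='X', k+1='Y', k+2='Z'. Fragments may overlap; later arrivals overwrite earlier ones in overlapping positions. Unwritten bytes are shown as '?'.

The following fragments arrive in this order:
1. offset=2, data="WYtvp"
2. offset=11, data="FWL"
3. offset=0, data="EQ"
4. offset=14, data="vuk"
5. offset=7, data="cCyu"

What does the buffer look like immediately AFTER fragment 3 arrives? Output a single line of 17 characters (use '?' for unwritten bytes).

Fragment 1: offset=2 data="WYtvp" -> buffer=??WYtvp??????????
Fragment 2: offset=11 data="FWL" -> buffer=??WYtvp????FWL???
Fragment 3: offset=0 data="EQ" -> buffer=EQWYtvp????FWL???

Answer: EQWYtvp????FWL???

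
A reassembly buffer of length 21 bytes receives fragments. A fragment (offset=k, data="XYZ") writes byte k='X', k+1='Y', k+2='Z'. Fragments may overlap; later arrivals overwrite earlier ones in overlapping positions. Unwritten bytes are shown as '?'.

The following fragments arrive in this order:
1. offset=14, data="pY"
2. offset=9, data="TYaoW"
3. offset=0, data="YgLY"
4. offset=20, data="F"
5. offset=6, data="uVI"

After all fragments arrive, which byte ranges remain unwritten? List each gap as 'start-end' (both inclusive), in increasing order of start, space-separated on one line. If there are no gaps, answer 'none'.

Answer: 4-5 16-19

Derivation:
Fragment 1: offset=14 len=2
Fragment 2: offset=9 len=5
Fragment 3: offset=0 len=4
Fragment 4: offset=20 len=1
Fragment 5: offset=6 len=3
Gaps: 4-5 16-19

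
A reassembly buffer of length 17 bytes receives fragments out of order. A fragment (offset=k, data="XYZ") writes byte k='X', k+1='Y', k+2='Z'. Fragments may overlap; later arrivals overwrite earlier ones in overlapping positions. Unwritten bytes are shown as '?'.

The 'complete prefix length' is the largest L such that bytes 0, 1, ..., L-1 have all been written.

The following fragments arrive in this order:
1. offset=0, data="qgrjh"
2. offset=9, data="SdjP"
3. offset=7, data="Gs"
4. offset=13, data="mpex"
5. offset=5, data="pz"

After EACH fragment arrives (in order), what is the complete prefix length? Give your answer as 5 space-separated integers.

Fragment 1: offset=0 data="qgrjh" -> buffer=qgrjh???????????? -> prefix_len=5
Fragment 2: offset=9 data="SdjP" -> buffer=qgrjh????SdjP???? -> prefix_len=5
Fragment 3: offset=7 data="Gs" -> buffer=qgrjh??GsSdjP???? -> prefix_len=5
Fragment 4: offset=13 data="mpex" -> buffer=qgrjh??GsSdjPmpex -> prefix_len=5
Fragment 5: offset=5 data="pz" -> buffer=qgrjhpzGsSdjPmpex -> prefix_len=17

Answer: 5 5 5 5 17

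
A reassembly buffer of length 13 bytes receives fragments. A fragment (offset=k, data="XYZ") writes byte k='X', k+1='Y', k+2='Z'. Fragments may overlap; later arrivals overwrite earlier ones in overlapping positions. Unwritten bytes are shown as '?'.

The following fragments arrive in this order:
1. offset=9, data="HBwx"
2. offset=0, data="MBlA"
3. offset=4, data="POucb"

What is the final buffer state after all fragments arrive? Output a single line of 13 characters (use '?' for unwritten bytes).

Answer: MBlAPOucbHBwx

Derivation:
Fragment 1: offset=9 data="HBwx" -> buffer=?????????HBwx
Fragment 2: offset=0 data="MBlA" -> buffer=MBlA?????HBwx
Fragment 3: offset=4 data="POucb" -> buffer=MBlAPOucbHBwx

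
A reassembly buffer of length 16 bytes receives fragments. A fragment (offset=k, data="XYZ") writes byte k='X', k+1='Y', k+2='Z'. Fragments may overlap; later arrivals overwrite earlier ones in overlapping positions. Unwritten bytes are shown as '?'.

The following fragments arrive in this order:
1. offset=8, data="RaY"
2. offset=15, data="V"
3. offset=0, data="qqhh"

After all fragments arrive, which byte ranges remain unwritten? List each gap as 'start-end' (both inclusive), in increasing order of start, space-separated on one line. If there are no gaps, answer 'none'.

Fragment 1: offset=8 len=3
Fragment 2: offset=15 len=1
Fragment 3: offset=0 len=4
Gaps: 4-7 11-14

Answer: 4-7 11-14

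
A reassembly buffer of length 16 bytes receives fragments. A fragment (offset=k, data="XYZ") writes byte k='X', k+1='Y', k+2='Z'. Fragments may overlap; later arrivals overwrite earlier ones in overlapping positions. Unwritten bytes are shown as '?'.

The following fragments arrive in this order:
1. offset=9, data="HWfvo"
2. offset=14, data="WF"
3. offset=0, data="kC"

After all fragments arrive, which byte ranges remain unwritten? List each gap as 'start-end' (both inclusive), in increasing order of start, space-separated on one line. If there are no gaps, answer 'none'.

Answer: 2-8

Derivation:
Fragment 1: offset=9 len=5
Fragment 2: offset=14 len=2
Fragment 3: offset=0 len=2
Gaps: 2-8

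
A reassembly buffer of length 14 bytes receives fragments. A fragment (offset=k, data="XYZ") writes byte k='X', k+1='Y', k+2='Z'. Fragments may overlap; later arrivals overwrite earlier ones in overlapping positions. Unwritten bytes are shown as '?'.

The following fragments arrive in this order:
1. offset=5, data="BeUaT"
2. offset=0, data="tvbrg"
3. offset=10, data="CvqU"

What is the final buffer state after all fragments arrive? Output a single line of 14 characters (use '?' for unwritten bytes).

Answer: tvbrgBeUaTCvqU

Derivation:
Fragment 1: offset=5 data="BeUaT" -> buffer=?????BeUaT????
Fragment 2: offset=0 data="tvbrg" -> buffer=tvbrgBeUaT????
Fragment 3: offset=10 data="CvqU" -> buffer=tvbrgBeUaTCvqU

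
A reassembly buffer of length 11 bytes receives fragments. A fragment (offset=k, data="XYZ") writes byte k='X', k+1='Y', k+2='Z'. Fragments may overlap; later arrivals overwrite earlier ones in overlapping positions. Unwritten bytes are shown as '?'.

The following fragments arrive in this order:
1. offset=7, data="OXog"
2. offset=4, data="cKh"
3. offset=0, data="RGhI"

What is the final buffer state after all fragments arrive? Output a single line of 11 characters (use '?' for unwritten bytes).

Answer: RGhIcKhOXog

Derivation:
Fragment 1: offset=7 data="OXog" -> buffer=???????OXog
Fragment 2: offset=4 data="cKh" -> buffer=????cKhOXog
Fragment 3: offset=0 data="RGhI" -> buffer=RGhIcKhOXog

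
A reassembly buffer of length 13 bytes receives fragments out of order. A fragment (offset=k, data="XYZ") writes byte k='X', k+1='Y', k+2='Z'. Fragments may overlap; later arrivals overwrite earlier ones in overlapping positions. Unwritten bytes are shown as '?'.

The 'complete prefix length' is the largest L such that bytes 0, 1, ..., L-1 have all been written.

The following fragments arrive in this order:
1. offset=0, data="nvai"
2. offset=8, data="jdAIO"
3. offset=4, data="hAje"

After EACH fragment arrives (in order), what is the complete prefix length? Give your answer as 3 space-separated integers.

Answer: 4 4 13

Derivation:
Fragment 1: offset=0 data="nvai" -> buffer=nvai????????? -> prefix_len=4
Fragment 2: offset=8 data="jdAIO" -> buffer=nvai????jdAIO -> prefix_len=4
Fragment 3: offset=4 data="hAje" -> buffer=nvaihAjejdAIO -> prefix_len=13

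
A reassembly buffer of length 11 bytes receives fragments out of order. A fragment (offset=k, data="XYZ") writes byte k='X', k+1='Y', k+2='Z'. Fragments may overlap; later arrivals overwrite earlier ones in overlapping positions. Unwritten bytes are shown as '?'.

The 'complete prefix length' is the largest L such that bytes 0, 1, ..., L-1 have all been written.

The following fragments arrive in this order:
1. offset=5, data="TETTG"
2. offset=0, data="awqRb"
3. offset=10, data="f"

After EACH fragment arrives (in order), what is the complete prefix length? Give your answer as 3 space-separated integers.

Fragment 1: offset=5 data="TETTG" -> buffer=?????TETTG? -> prefix_len=0
Fragment 2: offset=0 data="awqRb" -> buffer=awqRbTETTG? -> prefix_len=10
Fragment 3: offset=10 data="f" -> buffer=awqRbTETTGf -> prefix_len=11

Answer: 0 10 11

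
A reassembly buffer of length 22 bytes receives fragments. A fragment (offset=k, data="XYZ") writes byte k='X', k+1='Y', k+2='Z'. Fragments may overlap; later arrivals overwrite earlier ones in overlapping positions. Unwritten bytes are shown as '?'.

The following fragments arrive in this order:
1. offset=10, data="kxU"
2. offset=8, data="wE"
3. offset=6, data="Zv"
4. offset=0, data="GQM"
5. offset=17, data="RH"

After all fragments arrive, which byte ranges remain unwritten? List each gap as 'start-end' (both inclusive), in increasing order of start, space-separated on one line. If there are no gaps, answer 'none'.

Answer: 3-5 13-16 19-21

Derivation:
Fragment 1: offset=10 len=3
Fragment 2: offset=8 len=2
Fragment 3: offset=6 len=2
Fragment 4: offset=0 len=3
Fragment 5: offset=17 len=2
Gaps: 3-5 13-16 19-21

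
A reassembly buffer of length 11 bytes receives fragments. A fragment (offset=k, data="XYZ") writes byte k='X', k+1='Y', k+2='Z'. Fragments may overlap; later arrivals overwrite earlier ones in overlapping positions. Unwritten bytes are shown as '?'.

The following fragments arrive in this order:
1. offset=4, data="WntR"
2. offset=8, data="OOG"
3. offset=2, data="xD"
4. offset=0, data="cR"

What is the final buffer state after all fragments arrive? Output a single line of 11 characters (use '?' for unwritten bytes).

Fragment 1: offset=4 data="WntR" -> buffer=????WntR???
Fragment 2: offset=8 data="OOG" -> buffer=????WntROOG
Fragment 3: offset=2 data="xD" -> buffer=??xDWntROOG
Fragment 4: offset=0 data="cR" -> buffer=cRxDWntROOG

Answer: cRxDWntROOG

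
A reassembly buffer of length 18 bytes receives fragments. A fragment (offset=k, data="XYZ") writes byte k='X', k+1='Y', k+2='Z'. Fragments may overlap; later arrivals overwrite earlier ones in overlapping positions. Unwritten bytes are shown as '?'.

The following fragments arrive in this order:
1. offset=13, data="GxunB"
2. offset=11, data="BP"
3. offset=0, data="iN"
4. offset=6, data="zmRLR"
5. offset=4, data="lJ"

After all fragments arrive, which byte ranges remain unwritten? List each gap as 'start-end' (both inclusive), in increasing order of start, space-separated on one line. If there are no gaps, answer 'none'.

Fragment 1: offset=13 len=5
Fragment 2: offset=11 len=2
Fragment 3: offset=0 len=2
Fragment 4: offset=6 len=5
Fragment 5: offset=4 len=2
Gaps: 2-3

Answer: 2-3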